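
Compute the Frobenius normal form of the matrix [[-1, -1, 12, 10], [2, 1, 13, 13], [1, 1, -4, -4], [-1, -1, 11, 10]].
The invariant factors of A (the non-unit diagonal entries of the Smith normal form of xI - A over ℚ[x]) are (x - 6)(x^3 + 3x - 1), each dividing the next. The characteristic polynomial is their product, (x - 6)(x^3 + 3x - 1).

The rational canonical form is the block-diagonal matrix of companion matrices C(f_i):
R = [[0, 0, 0, -6], [1, 0, 0, 19], [0, 1, 0, -3], [0, 0, 1, 6]].

Note the characteristic polynomial does not split into linear factors over ℚ, so A has no Jordan form over ℚ; the rational canonical form exists over any field.

R = [[0, 0, 0, -6], [1, 0, 0, 19], [0, 1, 0, -3], [0, 0, 1, 6]]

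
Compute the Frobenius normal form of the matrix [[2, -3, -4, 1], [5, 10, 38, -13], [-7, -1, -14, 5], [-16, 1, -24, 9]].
R = [[0, 0, 0, 0], [1, 0, 0, -16], [0, 1, 0, -8], [0, 0, 1, 7]]

The invariant factors of A (the non-unit diagonal entries of the Smith normal form of xI - A over ℚ[x]) are x(x - 4)^2(x + 1), each dividing the next. The characteristic polynomial is their product, x(x - 4)^2(x + 1).

The rational canonical form is the block-diagonal matrix of companion matrices C(f_i):
R = [[0, 0, 0, 0], [1, 0, 0, -16], [0, 1, 0, -8], [0, 0, 1, 7]].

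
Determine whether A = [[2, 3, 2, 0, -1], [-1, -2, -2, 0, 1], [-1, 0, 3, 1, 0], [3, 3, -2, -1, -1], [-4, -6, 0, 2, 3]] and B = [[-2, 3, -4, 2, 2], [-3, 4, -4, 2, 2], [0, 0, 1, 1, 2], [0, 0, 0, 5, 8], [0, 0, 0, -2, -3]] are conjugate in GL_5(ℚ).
Two matrices over a field are similar if and only if they have the same invariant factors.

Both A and B have characteristic polynomial (x - 1)^5 and minimal polynomial (x - 1)^2. Computing further, both have invariant factors x - 1, (x - 1)^2, (x - 1)^2. Hence A and B are similar.

Yes.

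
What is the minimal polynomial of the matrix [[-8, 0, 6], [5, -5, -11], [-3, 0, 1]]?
The characteristic polynomial factors as (x + 2)(x + 5)^2. The minimal polynomial is ∏(x - λ)^{k_λ} where k_λ is the size of the largest Jordan block at λ.

For λ = -5: rank(A + 5I) = 2, and the largest Jordan block has size 2 (the smallest k with rank((A + 5I)^k) = rank((A + 5I)^(k+1))).
For λ = -2: rank(A + 2I) = 2, and the largest Jordan block has size 1 (the smallest k with rank((A + 2I)^k) = rank((A + 2I)^(k+1))).

So m_A(x) = (x + 2)(x + 5)^2.

m_A(x) = (x + 2)(x + 5)^2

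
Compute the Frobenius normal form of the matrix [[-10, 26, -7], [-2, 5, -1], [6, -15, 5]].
R = [[0, 0, 4], [1, 0, -4], [0, 1, 0]]

The invariant factors of A (the non-unit diagonal entries of the Smith normal form of xI - A over ℚ[x]) are x^3 + 4x - 4, each dividing the next. The characteristic polynomial is their product, x^3 + 4x - 4.

The rational canonical form is the block-diagonal matrix of companion matrices C(f_i):
R = [[0, 0, 4], [1, 0, -4], [0, 1, 0]].

Note the characteristic polynomial does not split into linear factors over ℚ, so A has no Jordan form over ℚ; the rational canonical form exists over any field.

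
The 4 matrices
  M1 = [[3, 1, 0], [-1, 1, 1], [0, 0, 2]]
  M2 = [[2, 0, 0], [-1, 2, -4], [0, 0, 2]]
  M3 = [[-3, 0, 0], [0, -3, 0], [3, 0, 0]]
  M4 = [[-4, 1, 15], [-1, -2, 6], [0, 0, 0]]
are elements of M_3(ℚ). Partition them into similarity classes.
Characteristic polynomials: χ_{M1} = (x - 2)^3, χ_{M2} = (x - 2)^3, χ_{M3} = x(x + 3)^2, χ_{M4} = x(x + 3)^2.

{M1}: invariant factors (x - 2)^3.

{M2}: invariant factors x - 2, (x - 2)^2.

{M3}: invariant factors x + 3, x(x + 3).

{M4}: invariant factors x(x + 3)^2.

Matrices are similar if and only if their invariant-factor lists agree; the partition into similarity classes is {M1}, {M2}, {M3}, {M4}.

4 classes: {M1}, {M2}, {M3}, {M4}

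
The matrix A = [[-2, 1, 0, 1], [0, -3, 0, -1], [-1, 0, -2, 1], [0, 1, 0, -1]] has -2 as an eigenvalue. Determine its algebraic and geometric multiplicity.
algebraic multiplicity 4, geometric multiplicity 2

The characteristic polynomial is (x + 2)^4, so the factor x + 2 appears with exponent 4: the algebraic multiplicity is 4.

rank(A + 2I) = 2, so the eigenspace has dimension 4 - 2 = 2: the geometric multiplicity is 2.

Since 2 < 4, A is not diagonalizable.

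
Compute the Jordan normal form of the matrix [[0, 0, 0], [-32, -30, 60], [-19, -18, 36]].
J = [[0, 1, 0], [0, 0, 0], [0, 0, 6]]

The characteristic polynomial is det(xI - A) = x^2(x - 6), so the eigenvalues are 0 (algebraic multiplicity 2), 6 (algebraic multiplicity 1).

For λ = 0: rank(A) = 2, rank(A^2) = 1. The eigenspace has dimension 3 - 2 = 1, so there is 1 Jordan block; the rank sequence gives block sizes [2].

For λ = 6: algebraic multiplicity 1 gives one 1×1 block.

Assembling the blocks gives the Jordan form J above.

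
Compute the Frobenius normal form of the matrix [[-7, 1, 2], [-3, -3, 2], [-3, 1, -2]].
R = [[-4, 0, 0], [0, 0, -16], [0, 1, -8]]

The invariant factors of A (the non-unit diagonal entries of the Smith normal form of xI - A over ℚ[x]) are x + 4, (x + 4)^2, each dividing the next. The characteristic polynomial is their product, (x + 4)^3.

The rational canonical form is the block-diagonal matrix of companion matrices C(f_i):
R = [[-4, 0, 0], [0, 0, -16], [0, 1, -8]].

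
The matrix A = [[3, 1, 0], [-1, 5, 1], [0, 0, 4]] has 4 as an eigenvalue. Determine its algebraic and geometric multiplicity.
The characteristic polynomial is (x - 4)^3, so the factor x - 4 appears with exponent 3: the algebraic multiplicity is 3.

rank(A - 4I) = 2, so the eigenspace has dimension 3 - 2 = 1: the geometric multiplicity is 1.

Since 1 < 3, A is not diagonalizable.

algebraic multiplicity 3, geometric multiplicity 1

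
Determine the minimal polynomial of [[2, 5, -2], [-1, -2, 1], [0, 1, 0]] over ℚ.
m_A(x) = x^3

The characteristic polynomial factors as x^3. The minimal polynomial is ∏(x - λ)^{k_λ} where k_λ is the size of the largest Jordan block at λ.

For λ = 0: rank(A) = 2, and the largest Jordan block has size 3 (the smallest k with rank(A^k) = rank(A^(k+1))).

So m_A(x) = x^3.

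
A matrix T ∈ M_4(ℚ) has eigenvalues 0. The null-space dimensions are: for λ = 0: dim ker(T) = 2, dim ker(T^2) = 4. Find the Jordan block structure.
Jordan blocks: (0, 2), (0, 2)

λ = 0: successive nullity increments [2, 2] count blocks of size ≥ k; block sizes are [2, 2].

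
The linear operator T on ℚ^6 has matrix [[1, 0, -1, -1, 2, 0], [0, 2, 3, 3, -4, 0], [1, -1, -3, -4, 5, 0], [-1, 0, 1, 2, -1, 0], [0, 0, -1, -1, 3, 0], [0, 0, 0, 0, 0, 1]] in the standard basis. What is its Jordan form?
The characteristic polynomial is det(xI - A) = (x - 1)^6, so the eigenvalues are 1 (algebraic multiplicity 6).

For λ = 1: rank(A - I) = 3, rank((A - I)^2) = 1, rank((A - I)^3) = 0. The eigenspace has dimension 6 - 3 = 3, so there are 3 Jordan blocks; the rank sequence gives block sizes [3, 2, 1].

Assembling the blocks gives the Jordan form J above.

J = [[1, 1, 0, 0, 0, 0], [0, 1, 1, 0, 0, 0], [0, 0, 1, 0, 0, 0], [0, 0, 0, 1, 1, 0], [0, 0, 0, 0, 1, 0], [0, 0, 0, 0, 0, 1]]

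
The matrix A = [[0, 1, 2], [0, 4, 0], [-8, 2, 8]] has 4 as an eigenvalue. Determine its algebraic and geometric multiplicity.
algebraic multiplicity 3, geometric multiplicity 2

The characteristic polynomial is (x - 4)^3, so the factor x - 4 appears with exponent 3: the algebraic multiplicity is 3.

rank(A - 4I) = 1, so the eigenspace has dimension 3 - 1 = 2: the geometric multiplicity is 2.

Since 2 < 3, A is not diagonalizable.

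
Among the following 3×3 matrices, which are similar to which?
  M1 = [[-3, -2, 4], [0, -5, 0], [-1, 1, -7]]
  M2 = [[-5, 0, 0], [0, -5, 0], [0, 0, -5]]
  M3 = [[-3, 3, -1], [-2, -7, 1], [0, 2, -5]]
Characteristic polynomials: χ_{M1} = (x + 5)^3, χ_{M2} = (x + 5)^3, χ_{M3} = (x + 5)^3.

{M1}: invariant factors x + 5, (x + 5)^2.

{M2}: invariant factors x + 5, x + 5, x + 5.

{M3}: invariant factors (x + 5)^3.

Matrices are similar if and only if their invariant-factor lists agree; the partition into similarity classes is {M1}, {M2}, {M3}.

3 classes: {M1}, {M2}, {M3}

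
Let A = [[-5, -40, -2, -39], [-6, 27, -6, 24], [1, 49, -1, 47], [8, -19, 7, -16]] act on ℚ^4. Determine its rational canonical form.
The invariant factors of A (the non-unit diagonal entries of the Smith normal form of xI - A over ℚ[x]) are (x - 3)(x - 2)^2(x + 2), each dividing the next. The characteristic polynomial is their product, (x - 3)(x - 2)^2(x + 2).

The rational canonical form is the block-diagonal matrix of companion matrices C(f_i):
R = [[0, 0, 0, 24], [1, 0, 0, -20], [0, 1, 0, -2], [0, 0, 1, 5]].

R = [[0, 0, 0, 24], [1, 0, 0, -20], [0, 1, 0, -2], [0, 0, 1, 5]]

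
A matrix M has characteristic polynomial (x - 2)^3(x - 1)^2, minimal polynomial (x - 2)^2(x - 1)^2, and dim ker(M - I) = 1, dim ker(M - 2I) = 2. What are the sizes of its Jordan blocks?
λ = 1: algebraic multiplicity 2 (exponent in χ_M), largest block size 2 (exponent in m_M), 1 block (geometric multiplicity). This forces block sizes [2].
λ = 2: algebraic multiplicity 3 (exponent in χ_M), largest block size 2 (exponent in m_M), 2 blocks (geometric multiplicity). These force block sizes [2, 1].

Jordan blocks: (1, 2), (2, 2), (2, 1)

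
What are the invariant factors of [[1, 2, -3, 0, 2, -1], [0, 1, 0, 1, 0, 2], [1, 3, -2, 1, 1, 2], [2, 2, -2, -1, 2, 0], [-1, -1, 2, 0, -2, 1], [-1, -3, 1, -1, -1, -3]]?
The Jordan structure of A has elementary divisors (x + 1)^2, (x + 1)^2, (x + 1)^2. Arranging the block sizes at each eigenvalue in decreasing order and taking row products gives the invariant factors.

Invariant factors (smallest first, each dividing the next): (x + 1)^2, (x + 1)^2, (x + 1)^2.

Check: the last factor (x + 1)^2 is the minimal polynomial, and the product (x + 1)^6 is the characteristic polynomial.

(x + 1)^2, (x + 1)^2, (x + 1)^2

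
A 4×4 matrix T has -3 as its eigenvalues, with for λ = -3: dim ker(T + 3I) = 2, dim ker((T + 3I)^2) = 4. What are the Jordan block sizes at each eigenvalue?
Jordan blocks: (-3, 2), (-3, 2)

λ = -3: successive nullity increments [2, 2] count blocks of size ≥ k; block sizes are [2, 2].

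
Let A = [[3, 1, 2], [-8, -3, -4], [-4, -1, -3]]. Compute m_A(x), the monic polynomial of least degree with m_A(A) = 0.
The characteristic polynomial factors as (x + 1)^3. The minimal polynomial is ∏(x - λ)^{k_λ} where k_λ is the size of the largest Jordan block at λ.

For λ = -1: rank(A + I) = 1, and the largest Jordan block has size 2 (the smallest k with rank((A + I)^k) = rank((A + I)^(k+1))).

So m_A(x) = (x + 1)^2.

m_A(x) = (x + 1)^2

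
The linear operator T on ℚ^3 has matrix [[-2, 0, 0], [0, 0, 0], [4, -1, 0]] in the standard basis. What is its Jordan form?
J = [[-2, 0, 0], [0, 0, 1], [0, 0, 0]]

The characteristic polynomial is det(xI - A) = x^2(x + 2), so the eigenvalues are -2 (algebraic multiplicity 1), 0 (algebraic multiplicity 2).

For λ = -2: algebraic multiplicity 1 gives one 1×1 block.

For λ = 0: rank(A) = 2, rank(A^2) = 1. The eigenspace has dimension 3 - 2 = 1, so there is 1 Jordan block; the rank sequence gives block sizes [2].

Assembling the blocks gives the Jordan form J above.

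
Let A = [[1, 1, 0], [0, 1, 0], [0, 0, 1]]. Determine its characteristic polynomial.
xI - A = [[x - 1, -1, 0], [0, x - 1, 0], [0, 0, x - 1]].

Expanding det(xI - A) along the first row:
det(xI - A) = + (x - 1)·det([[x - 1, 0], [0, x - 1]]) - (-1)·det([[0, 0], [0, x - 1]]) + (0)·det([[0, x - 1], [0, 0]]).

Evaluating gives χ_A(x) = x^3 - 3x^2 + 3x - 1 = (x - 1)^3.

χ_A(x) = (x - 1)^3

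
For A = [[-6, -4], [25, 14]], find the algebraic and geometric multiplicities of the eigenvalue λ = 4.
algebraic multiplicity 2, geometric multiplicity 1

The characteristic polynomial is (x - 4)^2, so the factor x - 4 appears with exponent 2: the algebraic multiplicity is 2.

rank(A - 4I) = 1, so the eigenspace has dimension 2 - 1 = 1: the geometric multiplicity is 1.

Since 1 < 2, A is not diagonalizable.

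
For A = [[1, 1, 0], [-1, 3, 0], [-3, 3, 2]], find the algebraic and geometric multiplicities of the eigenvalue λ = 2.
The characteristic polynomial is (x - 2)^3, so the factor x - 2 appears with exponent 3: the algebraic multiplicity is 3.

rank(A - 2I) = 1, so the eigenspace has dimension 3 - 1 = 2: the geometric multiplicity is 2.

Since 2 < 3, A is not diagonalizable.

algebraic multiplicity 3, geometric multiplicity 2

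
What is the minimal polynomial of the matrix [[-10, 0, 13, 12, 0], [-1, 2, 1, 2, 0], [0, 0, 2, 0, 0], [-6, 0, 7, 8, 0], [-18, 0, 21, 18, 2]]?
m_A(x) = (x - 2)^3(x + 4)

The characteristic polynomial factors as (x - 2)^4(x + 4). The minimal polynomial is ∏(x - λ)^{k_λ} where k_λ is the size of the largest Jordan block at λ.

For λ = -4: rank(A + 4I) = 4, and the largest Jordan block has size 1 (the smallest k with rank((A + 4I)^k) = rank((A + 4I)^(k+1))).
For λ = 2: rank(A - 2I) = 3, and the largest Jordan block has size 3 (the smallest k with rank((A - 2I)^k) = rank((A - 2I)^(k+1))).

So m_A(x) = (x - 2)^3(x + 4).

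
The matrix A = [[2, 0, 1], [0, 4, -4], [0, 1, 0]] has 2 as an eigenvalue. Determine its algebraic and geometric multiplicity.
The characteristic polynomial is (x - 2)^3, so the factor x - 2 appears with exponent 3: the algebraic multiplicity is 3.

rank(A - 2I) = 2, so the eigenspace has dimension 3 - 2 = 1: the geometric multiplicity is 1.

Since 1 < 3, A is not diagonalizable.

algebraic multiplicity 3, geometric multiplicity 1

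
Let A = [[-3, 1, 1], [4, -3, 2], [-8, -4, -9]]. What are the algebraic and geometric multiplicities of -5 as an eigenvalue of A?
The characteristic polynomial is (x + 5)^3, so the factor x + 5 appears with exponent 3: the algebraic multiplicity is 3.

rank(A + 5I) = 1, so the eigenspace has dimension 3 - 1 = 2: the geometric multiplicity is 2.

Since 2 < 3, A is not diagonalizable.

algebraic multiplicity 3, geometric multiplicity 2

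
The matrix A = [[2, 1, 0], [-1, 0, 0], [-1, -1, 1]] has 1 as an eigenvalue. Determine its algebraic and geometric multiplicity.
algebraic multiplicity 3, geometric multiplicity 2

The characteristic polynomial is (x - 1)^3, so the factor x - 1 appears with exponent 3: the algebraic multiplicity is 3.

rank(A - I) = 1, so the eigenspace has dimension 3 - 1 = 2: the geometric multiplicity is 2.

Since 2 < 3, A is not diagonalizable.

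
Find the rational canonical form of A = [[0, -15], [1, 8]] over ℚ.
The invariant factors of A (the non-unit diagonal entries of the Smith normal form of xI - A over ℚ[x]) are (x - 5)(x - 3), each dividing the next. The characteristic polynomial is their product, (x - 5)(x - 3).

The rational canonical form is the block-diagonal matrix of companion matrices C(f_i):
R = [[0, -15], [1, 8]].

R = [[0, -15], [1, 8]]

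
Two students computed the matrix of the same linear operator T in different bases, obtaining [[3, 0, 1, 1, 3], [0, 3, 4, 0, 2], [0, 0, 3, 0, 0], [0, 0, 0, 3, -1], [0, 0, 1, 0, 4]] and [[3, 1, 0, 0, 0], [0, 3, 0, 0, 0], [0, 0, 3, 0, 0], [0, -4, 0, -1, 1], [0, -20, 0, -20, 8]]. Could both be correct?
Both have characteristic polynomial (x - 4)(x - 3)^4, but the minimal polynomial of A is (x - 4)(x - 3)^3 while the minimal polynomial of B is (x - 4)(x - 3)^2. The minimal polynomial is a similarity invariant, so A and B are not similar.

No.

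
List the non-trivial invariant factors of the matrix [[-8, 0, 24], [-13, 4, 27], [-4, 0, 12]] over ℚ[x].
x(x - 4)^2

The Jordan structure of A has elementary divisors x, (x - 4)^2. Arranging the block sizes at each eigenvalue in decreasing order and taking row products gives the invariant factors.

Invariant factors (smallest first, each dividing the next): x(x - 4)^2.

Check: the last factor x(x - 4)^2 is the minimal polynomial, and the product x(x - 4)^2 is the characteristic polynomial.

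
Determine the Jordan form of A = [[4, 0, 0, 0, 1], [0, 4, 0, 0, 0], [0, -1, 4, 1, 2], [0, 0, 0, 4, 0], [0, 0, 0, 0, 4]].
J = [[4, 1, 0, 0, 0], [0, 4, 0, 0, 0], [0, 0, 4, 1, 0], [0, 0, 0, 4, 0], [0, 0, 0, 0, 4]]

The characteristic polynomial is det(xI - A) = (x - 4)^5, so the eigenvalues are 4 (algebraic multiplicity 5).

For λ = 4: rank(A - 4I) = 2, rank((A - 4I)^2) = 0. The eigenspace has dimension 5 - 2 = 3, so there are 3 Jordan blocks; the rank sequence gives block sizes [2, 2, 1].

Assembling the blocks gives the Jordan form J above.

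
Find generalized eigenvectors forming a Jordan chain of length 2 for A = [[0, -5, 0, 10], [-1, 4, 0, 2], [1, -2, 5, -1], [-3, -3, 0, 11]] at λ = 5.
We seek v_1 ∈ ker((A - 5I)^2) \ ker(A - 5I), then set v_{i+1} = (A - 5I) v_i.

One such chain is v_1 = [[7, 2, 1, 4]]^T, v_2 = [[-5, -1, -1, -3]]^T. Check: (A - 5I) v_2 = [[0, 0, 0, 0]]^T = 0.

v_1 = [[7, 2, 1, 4]]^T, v_2 = [[-5, -1, -1, -3]]^T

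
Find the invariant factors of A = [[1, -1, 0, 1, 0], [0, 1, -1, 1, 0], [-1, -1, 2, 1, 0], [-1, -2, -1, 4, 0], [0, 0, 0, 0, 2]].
The Jordan structure of A has elementary divisors (x - 2)^2, (x - 2)^2, (x - 2). Arranging the block sizes at each eigenvalue in decreasing order and taking row products gives the invariant factors.

Invariant factors (smallest first, each dividing the next): x - 2, (x - 2)^2, (x - 2)^2.

Check: the last factor (x - 2)^2 is the minimal polynomial, and the product (x - 2)^5 is the characteristic polynomial.

x - 2, (x - 2)^2, (x - 2)^2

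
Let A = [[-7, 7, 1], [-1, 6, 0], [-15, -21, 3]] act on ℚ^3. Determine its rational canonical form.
The invariant factors of A (the non-unit diagonal entries of the Smith normal form of xI - A over ℚ[x]) are (x - 6)(x^2 + 4x + 1), each dividing the next. The characteristic polynomial is their product, (x - 6)(x^2 + 4x + 1).

The rational canonical form is the block-diagonal matrix of companion matrices C(f_i):
R = [[0, 0, 6], [1, 0, 23], [0, 1, 2]].

Note the characteristic polynomial does not split into linear factors over ℚ, so A has no Jordan form over ℚ; the rational canonical form exists over any field.

R = [[0, 0, 6], [1, 0, 23], [0, 1, 2]]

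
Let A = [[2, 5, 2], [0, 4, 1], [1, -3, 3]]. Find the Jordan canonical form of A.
The characteristic polynomial is det(xI - A) = (x - 3)^3, so the eigenvalues are 3 (algebraic multiplicity 3).

For λ = 3: rank(A - 3I) = 2, rank((A - 3I)^2) = 1, rank((A - 3I)^3) = 0. The eigenspace has dimension 3 - 2 = 1, so there is 1 Jordan block; the rank sequence gives block sizes [3].

Assembling the blocks gives the Jordan form J above.

J = [[3, 1, 0], [0, 3, 1], [0, 0, 3]]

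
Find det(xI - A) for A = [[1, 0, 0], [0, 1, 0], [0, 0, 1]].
χ_A(x) = (x - 1)^3

xI - A = [[x - 1, 0, 0], [0, x - 1, 0], [0, 0, x - 1]].

Expanding det(xI - A) along the first row:
det(xI - A) = + (x - 1)·det([[x - 1, 0], [0, x - 1]]) - (0)·det([[0, 0], [0, x - 1]]) + (0)·det([[0, x - 1], [0, 0]]).

Evaluating gives χ_A(x) = x^3 - 3x^2 + 3x - 1 = (x - 1)^3.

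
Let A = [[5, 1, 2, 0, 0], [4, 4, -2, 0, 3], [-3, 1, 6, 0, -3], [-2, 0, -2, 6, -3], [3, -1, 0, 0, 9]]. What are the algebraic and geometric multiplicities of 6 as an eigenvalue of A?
The characteristic polynomial is (x - 6)^5, so the factor x - 6 appears with exponent 5: the algebraic multiplicity is 5.

rank(A - 6I) = 2, so the eigenspace has dimension 5 - 2 = 3: the geometric multiplicity is 3.

Since 3 < 5, A is not diagonalizable.

algebraic multiplicity 5, geometric multiplicity 3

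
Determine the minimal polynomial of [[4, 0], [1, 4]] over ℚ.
m_A(x) = (x - 4)^2

The characteristic polynomial factors as (x - 4)^2. The minimal polynomial is ∏(x - λ)^{k_λ} where k_λ is the size of the largest Jordan block at λ.

For λ = 4: rank(A - 4I) = 1, and the largest Jordan block has size 2 (the smallest k with rank((A - 4I)^k) = rank((A - 4I)^(k+1))).

So m_A(x) = (x - 4)^2.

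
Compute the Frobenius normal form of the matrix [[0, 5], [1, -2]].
The invariant factors of A (the non-unit diagonal entries of the Smith normal form of xI - A over ℚ[x]) are x^2 + 2x - 5, each dividing the next. The characteristic polynomial is their product, x^2 + 2x - 5.

The rational canonical form is the block-diagonal matrix of companion matrices C(f_i):
R = [[0, 5], [1, -2]].

Note the characteristic polynomial does not split into linear factors over ℚ, so A has no Jordan form over ℚ; the rational canonical form exists over any field.

R = [[0, 5], [1, -2]]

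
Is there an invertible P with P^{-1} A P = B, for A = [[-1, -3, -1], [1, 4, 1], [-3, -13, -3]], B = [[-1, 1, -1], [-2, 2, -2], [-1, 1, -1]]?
No.

Both have characteristic polynomial x^3, but the minimal polynomial of A is x^3 while the minimal polynomial of B is x^2. The minimal polynomial is a similarity invariant, so A and B are not similar.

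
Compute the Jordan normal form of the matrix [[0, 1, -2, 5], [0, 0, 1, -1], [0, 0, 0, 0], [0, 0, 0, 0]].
The characteristic polynomial is det(xI - A) = x^4, so the eigenvalues are 0 (algebraic multiplicity 4).

For λ = 0: rank(A) = 2, rank(A^2) = 1, rank(A^3) = 0. The eigenspace has dimension 4 - 2 = 2, so there are 2 Jordan blocks; the rank sequence gives block sizes [3, 1].

Assembling the blocks gives the Jordan form J above.

J = [[0, 1, 0, 0], [0, 0, 1, 0], [0, 0, 0, 0], [0, 0, 0, 0]]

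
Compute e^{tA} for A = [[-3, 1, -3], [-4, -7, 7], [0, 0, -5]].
e^{tA} = [[(2*t + 1)*e^{-5*t}, t*e^{-5*t}, t*(t - 6)*e^{-5*t}/2], [-4*t*e^{-5*t}, (1 - 2*t)*e^{-5*t}, t*(7 - t)*e^{-5*t}], [0, 0, e^{-5*t}]]

A has Jordan form J = [[-5, 1, 0], [0, -5, 1], [0, 0, -5]] with A = PJP^{-1}, so e^{tA} = P e^{tJ} P^{-1}.

For a Jordan block J_k(λ), e^{tJ_k(λ)} = e^{λt} · (I + tN + t^2 N^2/2! + ... + t^{k-1} N^{k-1}/(k-1)!) where N is the nilpotent superdiagonal part.

Assembling the blocks and conjugating back gives the entries of e^{tA} as shown above.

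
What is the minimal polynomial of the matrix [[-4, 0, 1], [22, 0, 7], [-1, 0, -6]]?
m_A(x) = x(x + 5)^2

The characteristic polynomial factors as x(x + 5)^2. The minimal polynomial is ∏(x - λ)^{k_λ} where k_λ is the size of the largest Jordan block at λ.

For λ = -5: rank(A + 5I) = 2, and the largest Jordan block has size 2 (the smallest k with rank((A + 5I)^k) = rank((A + 5I)^(k+1))).
For λ = 0: rank(A) = 2, and the largest Jordan block has size 1 (the smallest k with rank(A^k) = rank(A^(k+1))).

So m_A(x) = x(x + 5)^2.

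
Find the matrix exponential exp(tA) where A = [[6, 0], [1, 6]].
A has Jordan form J = [[6, 1], [0, 6]] with A = PJP^{-1}, so e^{tA} = P e^{tJ} P^{-1}.

For a Jordan block J_k(λ), e^{tJ_k(λ)} = e^{λt} · (I + tN + t^2 N^2/2! + ... + t^{k-1} N^{k-1}/(k-1)!) where N is the nilpotent superdiagonal part.

Assembling the blocks and conjugating back gives the entries of e^{tA} as shown above.

e^{tA} = [[e^{6*t}, 0], [t*e^{6*t}, e^{6*t}]]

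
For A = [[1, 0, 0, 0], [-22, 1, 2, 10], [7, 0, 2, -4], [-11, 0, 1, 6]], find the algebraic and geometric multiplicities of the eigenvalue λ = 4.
The characteristic polynomial is (x - 4)^2(x - 1)^2, so the factor x - 4 appears with exponent 2: the algebraic multiplicity is 2.

rank(A - 4I) = 3, so the eigenspace has dimension 4 - 3 = 1: the geometric multiplicity is 1.

Since 1 < 2, A is not diagonalizable.

algebraic multiplicity 2, geometric multiplicity 1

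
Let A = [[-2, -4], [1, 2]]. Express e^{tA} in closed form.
e^{tA} = [[1 - 2*t, -4*t], [t, 2*t + 1]]

A has Jordan form J = [[0, 1], [0, 0]] with A = PJP^{-1}, so e^{tA} = P e^{tJ} P^{-1}.

For a Jordan block J_k(λ), e^{tJ_k(λ)} = e^{λt} · (I + tN + t^2 N^2/2! + ... + t^{k-1} N^{k-1}/(k-1)!) where N is the nilpotent superdiagonal part.

Assembling the blocks and conjugating back gives the entries of e^{tA} as shown above.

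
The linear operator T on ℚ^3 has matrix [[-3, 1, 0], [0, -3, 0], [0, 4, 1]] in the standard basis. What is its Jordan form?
The characteristic polynomial is det(xI - A) = (x - 1)(x + 3)^2, so the eigenvalues are -3 (algebraic multiplicity 2), 1 (algebraic multiplicity 1).

For λ = -3: rank(A + 3I) = 2, rank((A + 3I)^2) = 1. The eigenspace has dimension 3 - 2 = 1, so there is 1 Jordan block; the rank sequence gives block sizes [2].

For λ = 1: algebraic multiplicity 1 gives one 1×1 block.

Assembling the blocks gives the Jordan form J above.

J = [[-3, 1, 0], [0, -3, 0], [0, 0, 1]]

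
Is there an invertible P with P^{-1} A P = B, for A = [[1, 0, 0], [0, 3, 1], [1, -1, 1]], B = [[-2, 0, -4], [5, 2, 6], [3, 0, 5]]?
Two matrices over a field are similar if and only if they have the same invariant factors.

Both A and B have characteristic polynomial (x - 2)^2(x - 1) and minimal polynomial (x - 2)^2(x - 1). Computing further, both have invariant factors (x - 2)^2(x - 1). Hence A and B are similar.

Yes.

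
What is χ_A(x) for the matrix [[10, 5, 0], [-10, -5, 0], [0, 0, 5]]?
xI - A = [[x - 10, -5, 0], [10, x + 5, 0], [0, 0, x - 5]].

Expanding det(xI - A) along the first row:
det(xI - A) = + (x - 10)·det([[x + 5, 0], [0, x - 5]]) - (-5)·det([[10, 0], [0, x - 5]]) + (0)·det([[10, x + 5], [0, 0]]).

Evaluating gives χ_A(x) = x^3 - 10x^2 + 25x = x(x - 5)^2.

χ_A(x) = x(x - 5)^2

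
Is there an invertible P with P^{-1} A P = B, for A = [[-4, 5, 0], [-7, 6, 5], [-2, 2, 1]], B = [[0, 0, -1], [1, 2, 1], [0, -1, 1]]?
Yes.

Two matrices over a field are similar if and only if they have the same invariant factors.

Both A and B have characteristic polynomial (x - 1)^3 and minimal polynomial (x - 1)^3. Computing further, both have invariant factors (x - 1)^3. Hence A and B are similar.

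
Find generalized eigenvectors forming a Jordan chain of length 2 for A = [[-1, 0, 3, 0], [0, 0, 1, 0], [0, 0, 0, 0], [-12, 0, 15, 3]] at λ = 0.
We seek v_1 ∈ ker(A^2) \ ker(A), then set v_{i+1} = A v_i.

One such chain is v_1 = [[3, 1, 1, 7]]^T, v_2 = [[0, 1, 0, 0]]^T. Check: A v_2 = [[0, 0, 0, 0]]^T = 0.

v_1 = [[3, 1, 1, 7]]^T, v_2 = [[0, 1, 0, 0]]^T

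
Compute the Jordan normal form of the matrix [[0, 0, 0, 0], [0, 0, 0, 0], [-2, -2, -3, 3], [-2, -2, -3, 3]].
J = [[0, 1, 0, 0], [0, 0, 0, 0], [0, 0, 0, 0], [0, 0, 0, 0]]

The characteristic polynomial is det(xI - A) = x^4, so the eigenvalues are 0 (algebraic multiplicity 4).

For λ = 0: rank(A) = 1, rank(A^2) = 0. The eigenspace has dimension 4 - 1 = 3, so there are 3 Jordan blocks; the rank sequence gives block sizes [2, 1, 1].

Assembling the blocks gives the Jordan form J above.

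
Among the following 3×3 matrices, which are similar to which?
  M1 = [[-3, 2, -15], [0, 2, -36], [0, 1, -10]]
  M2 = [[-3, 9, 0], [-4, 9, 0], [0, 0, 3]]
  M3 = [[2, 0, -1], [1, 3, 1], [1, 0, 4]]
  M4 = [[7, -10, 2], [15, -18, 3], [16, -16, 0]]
Characteristic polynomials: χ_{M1} = (x + 3)(x + 4)^2, χ_{M2} = (x - 3)^3, χ_{M3} = (x - 3)^3, χ_{M4} = (x + 3)(x + 4)^2.

{M1, M4}: invariant factors (x + 3)(x + 4)^2.

{M2, M3}: invariant factors x - 3, (x - 3)^2.

Matrices are similar if and only if their invariant-factor lists agree; the partition into similarity classes is {M1, M4}, {M2, M3}.

2 classes: {M1, M4}, {M2, M3}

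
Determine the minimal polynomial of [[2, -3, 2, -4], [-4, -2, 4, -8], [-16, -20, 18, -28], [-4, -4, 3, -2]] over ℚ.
m_A(x) = (x - 4)^2

The characteristic polynomial factors as (x - 4)^4. The minimal polynomial is ∏(x - λ)^{k_λ} where k_λ is the size of the largest Jordan block at λ.

For λ = 4: rank(A - 4I) = 2, and the largest Jordan block has size 2 (the smallest k with rank((A - 4I)^k) = rank((A - 4I)^(k+1))).

So m_A(x) = (x - 4)^2.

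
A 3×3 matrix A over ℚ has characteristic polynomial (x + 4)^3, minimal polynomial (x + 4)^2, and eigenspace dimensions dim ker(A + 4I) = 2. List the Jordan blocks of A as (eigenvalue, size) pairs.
Jordan blocks: (-4, 2), (-4, 1)

λ = -4: algebraic multiplicity 3 (exponent in χ_A), largest block size 2 (exponent in m_A), 2 blocks (geometric multiplicity). These force block sizes [2, 1].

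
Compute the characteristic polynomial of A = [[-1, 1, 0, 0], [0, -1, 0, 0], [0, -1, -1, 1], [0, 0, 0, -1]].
χ_A(x) = (x + 1)^4

xI - A = [[x + 1, -1, 0, 0], [0, x + 1, 0, 0], [0, 1, x + 1, -1], [0, 0, 0, x + 1]].

Expanding det(xI - A) along the first row:
det(xI - A) = + (x + 1)·det([[x + 1, 0, 0], [1, x + 1, -1], [0, 0, x + 1]]) - (-1)·det([[0, 0, 0], [0, x + 1, -1], [0, 0, x + 1]]) + (0)·det([[0, x + 1, 0], [0, 1, -1], [0, 0, x + 1]]) - (0)·det([[0, x + 1, 0], [0, 1, x + 1], [0, 0, 0]]).

Evaluating gives χ_A(x) = x^4 + 4x^3 + 6x^2 + 4x + 1 = (x + 1)^4.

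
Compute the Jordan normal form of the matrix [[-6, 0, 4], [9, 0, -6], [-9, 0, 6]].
The characteristic polynomial is det(xI - A) = x^3, so the eigenvalues are 0 (algebraic multiplicity 3).

For λ = 0: rank(A) = 1, rank(A^2) = 0. The eigenspace has dimension 3 - 1 = 2, so there are 2 Jordan blocks; the rank sequence gives block sizes [2, 1].

Assembling the blocks gives the Jordan form J above.

J = [[0, 1, 0], [0, 0, 0], [0, 0, 0]]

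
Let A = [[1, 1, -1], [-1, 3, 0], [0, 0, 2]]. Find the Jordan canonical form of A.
The characteristic polynomial is det(xI - A) = (x - 2)^3, so the eigenvalues are 2 (algebraic multiplicity 3).

For λ = 2: rank(A - 2I) = 2, rank((A - 2I)^2) = 1, rank((A - 2I)^3) = 0. The eigenspace has dimension 3 - 2 = 1, so there is 1 Jordan block; the rank sequence gives block sizes [3].

Assembling the blocks gives the Jordan form J above.

J = [[2, 1, 0], [0, 2, 1], [0, 0, 2]]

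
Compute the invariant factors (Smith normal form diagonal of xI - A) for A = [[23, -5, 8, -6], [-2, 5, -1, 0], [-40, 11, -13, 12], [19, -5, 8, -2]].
The Jordan structure of A has elementary divisors (x - 1), (x - 4)^2, (x - 4). Arranging the block sizes at each eigenvalue in decreasing order and taking row products gives the invariant factors.

Invariant factors (smallest first, each dividing the next): x - 4, (x - 4)^2(x - 1).

Check: the last factor (x - 4)^2(x - 1) is the minimal polynomial, and the product (x - 4)^3(x - 1) is the characteristic polynomial.

x - 4, (x - 4)^2(x - 1)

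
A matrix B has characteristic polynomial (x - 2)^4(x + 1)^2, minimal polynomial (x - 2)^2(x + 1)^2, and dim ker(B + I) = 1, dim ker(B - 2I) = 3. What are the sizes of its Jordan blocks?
Jordan blocks: (-1, 2), (2, 2), (2, 1), (2, 1)

λ = -1: algebraic multiplicity 2 (exponent in χ_B), largest block size 2 (exponent in m_B), 1 block (geometric multiplicity). This forces block sizes [2].
λ = 2: algebraic multiplicity 4 (exponent in χ_B), largest block size 2 (exponent in m_B), 3 blocks (geometric multiplicity). These force block sizes [2, 1, 1].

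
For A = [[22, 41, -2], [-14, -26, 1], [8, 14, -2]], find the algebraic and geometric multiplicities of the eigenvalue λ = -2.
algebraic multiplicity 3, geometric multiplicity 1

The characteristic polynomial is (x + 2)^3, so the factor x + 2 appears with exponent 3: the algebraic multiplicity is 3.

rank(A + 2I) = 2, so the eigenspace has dimension 3 - 2 = 1: the geometric multiplicity is 1.

Since 1 < 3, A is not diagonalizable.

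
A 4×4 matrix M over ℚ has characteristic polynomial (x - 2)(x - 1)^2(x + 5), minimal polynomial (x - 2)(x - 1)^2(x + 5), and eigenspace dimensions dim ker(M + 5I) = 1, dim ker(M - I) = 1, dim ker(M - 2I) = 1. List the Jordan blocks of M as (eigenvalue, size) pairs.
Jordan blocks: (-5, 1), (1, 2), (2, 1)

λ = -5: algebraic multiplicity 1 (exponent in χ_M), largest block size 1 (exponent in m_M), 1 block (geometric multiplicity). This forces block sizes [1].
λ = 1: algebraic multiplicity 2 (exponent in χ_M), largest block size 2 (exponent in m_M), 1 block (geometric multiplicity). This forces block sizes [2].
λ = 2: algebraic multiplicity 1 (exponent in χ_M), largest block size 1 (exponent in m_M), 1 block (geometric multiplicity). This forces block sizes [1].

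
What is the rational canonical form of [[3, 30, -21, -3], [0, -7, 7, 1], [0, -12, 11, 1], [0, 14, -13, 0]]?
The invariant factors of A (the non-unit diagonal entries of the Smith normal form of xI - A over ℚ[x]) are x - 3, (x - 3)(x^2 - x + 3), each dividing the next. The characteristic polynomial is their product, (x - 3)^2(x^2 - x + 3).

The rational canonical form is the block-diagonal matrix of companion matrices C(f_i):
R = [[3, 0, 0, 0], [0, 0, 0, 9], [0, 1, 0, -6], [0, 0, 1, 4]].

Note the characteristic polynomial does not split into linear factors over ℚ, so A has no Jordan form over ℚ; the rational canonical form exists over any field.

R = [[3, 0, 0, 0], [0, 0, 0, 9], [0, 1, 0, -6], [0, 0, 1, 4]]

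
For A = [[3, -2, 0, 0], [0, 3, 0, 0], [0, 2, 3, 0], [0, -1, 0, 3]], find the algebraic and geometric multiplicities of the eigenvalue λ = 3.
algebraic multiplicity 4, geometric multiplicity 3

The characteristic polynomial is (x - 3)^4, so the factor x - 3 appears with exponent 4: the algebraic multiplicity is 4.

rank(A - 3I) = 1, so the eigenspace has dimension 4 - 1 = 3: the geometric multiplicity is 3.

Since 3 < 4, A is not diagonalizable.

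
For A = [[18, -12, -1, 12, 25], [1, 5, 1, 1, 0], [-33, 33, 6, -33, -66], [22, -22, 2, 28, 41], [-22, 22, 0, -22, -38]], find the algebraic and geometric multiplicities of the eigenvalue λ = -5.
The characteristic polynomial is (x - 6)^4(x + 5), so the factor x + 5 appears with exponent 1: the algebraic multiplicity is 1.

rank(A + 5I) = 4, so the eigenspace has dimension 5 - 4 = 1: the geometric multiplicity is 1.

algebraic multiplicity 1, geometric multiplicity 1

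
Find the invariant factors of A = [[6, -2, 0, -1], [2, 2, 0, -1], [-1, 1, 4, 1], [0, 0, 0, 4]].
The Jordan structure of A has elementary divisors (x - 4)^2, (x - 4)^2. Arranging the block sizes at each eigenvalue in decreasing order and taking row products gives the invariant factors.

Invariant factors (smallest first, each dividing the next): (x - 4)^2, (x - 4)^2.

Check: the last factor (x - 4)^2 is the minimal polynomial, and the product (x - 4)^4 is the characteristic polynomial.

(x - 4)^2, (x - 4)^2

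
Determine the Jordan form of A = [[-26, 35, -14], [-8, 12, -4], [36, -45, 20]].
J = [[2, 1, 0], [0, 2, 0], [0, 0, 2]]

The characteristic polynomial is det(xI - A) = (x - 2)^3, so the eigenvalues are 2 (algebraic multiplicity 3).

For λ = 2: rank(A - 2I) = 1, rank((A - 2I)^2) = 0. The eigenspace has dimension 3 - 1 = 2, so there are 2 Jordan blocks; the rank sequence gives block sizes [2, 1].

Assembling the blocks gives the Jordan form J above.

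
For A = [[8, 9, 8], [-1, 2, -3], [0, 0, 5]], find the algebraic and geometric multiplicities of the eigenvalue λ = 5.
The characteristic polynomial is (x - 5)^3, so the factor x - 5 appears with exponent 3: the algebraic multiplicity is 3.

rank(A - 5I) = 2, so the eigenspace has dimension 3 - 2 = 1: the geometric multiplicity is 1.

Since 1 < 3, A is not diagonalizable.

algebraic multiplicity 3, geometric multiplicity 1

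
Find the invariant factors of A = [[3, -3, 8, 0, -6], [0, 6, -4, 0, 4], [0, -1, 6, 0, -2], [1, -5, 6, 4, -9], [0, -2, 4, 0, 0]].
(x - 4)^2, (x - 4)^2(x - 3)

The Jordan structure of A has elementary divisors (x - 3), (x - 4)^2, (x - 4)^2. Arranging the block sizes at each eigenvalue in decreasing order and taking row products gives the invariant factors.

Invariant factors (smallest first, each dividing the next): (x - 4)^2, (x - 4)^2(x - 3).

Check: the last factor (x - 4)^2(x - 3) is the minimal polynomial, and the product (x - 4)^4(x - 3) is the characteristic polynomial.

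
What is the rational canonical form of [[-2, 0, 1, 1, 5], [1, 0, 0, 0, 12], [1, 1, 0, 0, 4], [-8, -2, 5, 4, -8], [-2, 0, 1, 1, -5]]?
R = [[0, 0, 0, 0, 10], [1, 0, 0, 0, 13], [0, 1, 0, 0, 2], [0, 0, 1, 0, -3], [0, 0, 0, 1, -3]]

The invariant factors of A (the non-unit diagonal entries of the Smith normal form of xI - A over ℚ[x]) are (x + 1)(x + 2)(x^3 + x - 5), each dividing the next. The characteristic polynomial is their product, (x + 1)(x + 2)(x^3 + x - 5).

The rational canonical form is the block-diagonal matrix of companion matrices C(f_i):
R = [[0, 0, 0, 0, 10], [1, 0, 0, 0, 13], [0, 1, 0, 0, 2], [0, 0, 1, 0, -3], [0, 0, 0, 1, -3]].

Note the characteristic polynomial does not split into linear factors over ℚ, so A has no Jordan form over ℚ; the rational canonical form exists over any field.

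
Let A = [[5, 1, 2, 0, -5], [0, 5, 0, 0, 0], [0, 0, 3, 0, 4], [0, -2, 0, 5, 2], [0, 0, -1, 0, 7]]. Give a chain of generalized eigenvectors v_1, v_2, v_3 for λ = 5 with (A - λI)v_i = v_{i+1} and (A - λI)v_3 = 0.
We seek v_1 ∈ ker((A - 5I)^3) \ ker((A - 5I)^2), then set v_{i+1} = (A - 5I) v_i.

One such chain is v_1 = [[-2, 0, 1, 1, 0]]^T, v_2 = [[2, 0, -2, 0, -1]]^T, v_3 = [[1, 0, 0, -2, 0]]^T. Check: (A - 5I) v_3 = [[0, 0, 0, 0, 0]]^T = 0.

v_1 = [[-2, 0, 1, 1, 0]]^T, v_2 = [[2, 0, -2, 0, -1]]^T, v_3 = [[1, 0, 0, -2, 0]]^T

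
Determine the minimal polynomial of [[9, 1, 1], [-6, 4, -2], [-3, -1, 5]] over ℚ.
m_A(x) = (x - 6)^2

The characteristic polynomial factors as (x - 6)^3. The minimal polynomial is ∏(x - λ)^{k_λ} where k_λ is the size of the largest Jordan block at λ.

For λ = 6: rank(A - 6I) = 1, and the largest Jordan block has size 2 (the smallest k with rank((A - 6I)^k) = rank((A - 6I)^(k+1))).

So m_A(x) = (x - 6)^2.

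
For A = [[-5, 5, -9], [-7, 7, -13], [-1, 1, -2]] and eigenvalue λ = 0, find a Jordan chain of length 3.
v_1 = [[2, 3, 1]]^T, v_2 = [[-4, -6, -1]]^T, v_3 = [[-1, -1, 0]]^T

We seek v_1 ∈ ker(A^3) \ ker(A^2), then set v_{i+1} = A v_i.

One such chain is v_1 = [[2, 3, 1]]^T, v_2 = [[-4, -6, -1]]^T, v_3 = [[-1, -1, 0]]^T. Check: A v_3 = [[0, 0, 0]]^T = 0.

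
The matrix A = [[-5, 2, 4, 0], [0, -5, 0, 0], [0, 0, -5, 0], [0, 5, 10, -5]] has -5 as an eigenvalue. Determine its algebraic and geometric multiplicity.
algebraic multiplicity 4, geometric multiplicity 3

The characteristic polynomial is (x + 5)^4, so the factor x + 5 appears with exponent 4: the algebraic multiplicity is 4.

rank(A + 5I) = 1, so the eigenspace has dimension 4 - 1 = 3: the geometric multiplicity is 3.

Since 3 < 4, A is not diagonalizable.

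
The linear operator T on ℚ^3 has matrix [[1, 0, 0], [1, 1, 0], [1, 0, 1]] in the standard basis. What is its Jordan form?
J = [[1, 1, 0], [0, 1, 0], [0, 0, 1]]

The characteristic polynomial is det(xI - A) = (x - 1)^3, so the eigenvalues are 1 (algebraic multiplicity 3).

For λ = 1: rank(A - I) = 1, rank((A - I)^2) = 0. The eigenspace has dimension 3 - 1 = 2, so there are 2 Jordan blocks; the rank sequence gives block sizes [2, 1].

Assembling the blocks gives the Jordan form J above.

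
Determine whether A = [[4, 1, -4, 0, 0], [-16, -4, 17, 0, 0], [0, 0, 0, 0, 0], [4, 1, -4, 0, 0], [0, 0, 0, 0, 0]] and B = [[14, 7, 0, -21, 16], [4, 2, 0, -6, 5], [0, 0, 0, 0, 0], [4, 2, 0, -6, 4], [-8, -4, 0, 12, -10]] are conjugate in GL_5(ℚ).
Two matrices over a field are similar if and only if they have the same invariant factors.

Both A and B have characteristic polynomial x^5 and minimal polynomial x^3. Computing further, both have invariant factors x, x, x^3. Hence A and B are similar.

Yes.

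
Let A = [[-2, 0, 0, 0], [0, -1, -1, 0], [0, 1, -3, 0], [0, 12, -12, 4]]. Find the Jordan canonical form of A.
The characteristic polynomial is det(xI - A) = (x - 4)(x + 2)^3, so the eigenvalues are -2 (algebraic multiplicity 3), 4 (algebraic multiplicity 1).

For λ = -2: rank(A + 2I) = 2, rank((A + 2I)^2) = 1. The eigenspace has dimension 4 - 2 = 2, so there are 2 Jordan blocks; the rank sequence gives block sizes [2, 1].

For λ = 4: algebraic multiplicity 1 gives one 1×1 block.

Assembling the blocks gives the Jordan form J above.

J = [[-2, 1, 0, 0], [0, -2, 0, 0], [0, 0, -2, 0], [0, 0, 0, 4]]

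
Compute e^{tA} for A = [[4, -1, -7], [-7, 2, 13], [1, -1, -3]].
A has Jordan form J = [[1, 1, 0], [0, 1, 1], [0, 0, 1]] with A = PJP^{-1}, so e^{tA} = P e^{tJ} P^{-1}.

For a Jordan block J_k(λ), e^{tJ_k(λ)} = e^{λt} · (I + tN + t^2 N^2/2! + ... + t^{k-1} N^{k-1}/(k-1)!) where N is the nilpotent superdiagonal part.

Assembling the blocks and conjugating back gives the entries of e^{tA} as shown above.

e^{tA} = [[(9*t^2 + 6*t + 2)*e^{t}/2, t*(3*t - 2)*e^{t}/2, t*(-3*t - 7)*e^{t}], [t*(-15*t - 14)*e^{t}/2, (-5*t^2/2 + t + 1)*e^{t}, t*(5*t + 13)*e^{t}], [t*(3*t + 1)*e^{t}, t*(t - 1)*e^{t}, (-2*t^2 - 4*t + 1)*e^{t}]]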